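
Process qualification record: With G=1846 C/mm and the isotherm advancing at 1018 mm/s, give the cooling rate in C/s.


CR = 1846 * 1018 = 1879228 C/s


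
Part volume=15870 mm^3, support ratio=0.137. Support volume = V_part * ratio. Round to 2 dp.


V_support = 15870 * 0.137 = 2174.19 mm^3


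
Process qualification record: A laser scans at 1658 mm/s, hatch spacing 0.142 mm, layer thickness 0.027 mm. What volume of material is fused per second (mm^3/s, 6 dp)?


Rate = 1658 * 0.142 * 0.027 = 6.356772 mm^3/s


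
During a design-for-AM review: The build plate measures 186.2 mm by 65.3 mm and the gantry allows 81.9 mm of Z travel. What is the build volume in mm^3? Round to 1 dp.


V = 186.2 * 65.3 * 81.9 = 995810.6 mm^3


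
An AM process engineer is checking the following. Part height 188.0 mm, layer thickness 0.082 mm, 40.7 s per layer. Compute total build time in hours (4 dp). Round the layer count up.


Layers = ceil(188.0/0.082) = 2293
t = 2293 * 40.7 / 3600 = 25.9236 hrs


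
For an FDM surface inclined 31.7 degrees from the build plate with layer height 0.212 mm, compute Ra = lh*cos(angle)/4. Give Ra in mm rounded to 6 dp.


Ra = 0.212 * cos(31.7) / 4 = 0.045093 mm


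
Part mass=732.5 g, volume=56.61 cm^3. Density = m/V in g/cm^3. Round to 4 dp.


rho = 732.5 / 56.61 = 12.9394 g/cm^3


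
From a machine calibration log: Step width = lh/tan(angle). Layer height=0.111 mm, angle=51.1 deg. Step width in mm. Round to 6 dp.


step = 0.111 / tan(51.1) = 0.089566 mm


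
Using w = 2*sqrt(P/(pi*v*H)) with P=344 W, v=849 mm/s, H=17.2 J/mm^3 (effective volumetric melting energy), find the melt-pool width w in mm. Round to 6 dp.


w = 2*sqrt(344/(pi*849*17.2)) = 0.173187 mm


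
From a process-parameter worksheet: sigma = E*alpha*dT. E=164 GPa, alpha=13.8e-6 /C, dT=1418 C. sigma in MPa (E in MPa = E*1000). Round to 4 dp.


sigma = 164*1000 * 13.8e-6 * 1418 = 3209.2176 MPa


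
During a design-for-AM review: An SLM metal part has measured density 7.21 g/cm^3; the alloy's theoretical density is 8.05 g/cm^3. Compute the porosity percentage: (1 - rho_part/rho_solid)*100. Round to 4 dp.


Porosity = (1-7.21/8.05)*100 = 10.4348 %


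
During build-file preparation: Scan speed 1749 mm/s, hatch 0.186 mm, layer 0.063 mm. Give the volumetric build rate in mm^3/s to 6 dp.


Rate = 1749 * 0.186 * 0.063 = 20.494782 mm^3/s


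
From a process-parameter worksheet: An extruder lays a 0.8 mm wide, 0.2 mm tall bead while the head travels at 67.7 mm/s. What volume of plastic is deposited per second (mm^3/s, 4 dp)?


Rate = 0.8 * 0.2 * 67.7 = 10.832 mm^3/s


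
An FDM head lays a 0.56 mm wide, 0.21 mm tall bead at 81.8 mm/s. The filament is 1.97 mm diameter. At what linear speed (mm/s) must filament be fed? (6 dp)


Q = 0.56 * 0.21 * 81.8 = 9.61968 mm^3/s
A_fil = pi*(1.97/2)^2 = 3.04805173 mm^2
v_feed = 9.61968 / 3.04805173 = 3.156009 mm/s


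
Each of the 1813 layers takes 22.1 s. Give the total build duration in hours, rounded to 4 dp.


t = 1813 * 22.1 / 3600 = 11.1298 hrs


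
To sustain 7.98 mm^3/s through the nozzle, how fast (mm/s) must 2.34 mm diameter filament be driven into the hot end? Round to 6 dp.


A = pi*(2.34/2)^2 = 4.300526
v = 7.98 / 4.300526 = 1.855587 mm/s


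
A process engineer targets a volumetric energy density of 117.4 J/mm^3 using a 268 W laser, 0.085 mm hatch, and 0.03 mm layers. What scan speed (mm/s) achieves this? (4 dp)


v = 268 / (117.4*0.085*0.03) = 895.2133 mm/s


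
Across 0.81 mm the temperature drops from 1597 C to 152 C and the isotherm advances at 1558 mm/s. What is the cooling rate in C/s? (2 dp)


G = (1597-152)/0.81 = 1783.95061728 C/mm
CR = 1783.95061728 * 1558 = 2779395.06 C/s


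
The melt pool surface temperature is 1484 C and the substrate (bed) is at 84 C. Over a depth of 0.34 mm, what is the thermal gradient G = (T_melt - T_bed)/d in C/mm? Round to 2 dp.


G = (1484-84)/0.34 = 4117.65 C/mm


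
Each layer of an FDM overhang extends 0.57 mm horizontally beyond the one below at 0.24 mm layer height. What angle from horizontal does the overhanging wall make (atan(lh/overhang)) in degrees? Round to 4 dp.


angle = atan(0.24/0.57) = 22.8337 degrees


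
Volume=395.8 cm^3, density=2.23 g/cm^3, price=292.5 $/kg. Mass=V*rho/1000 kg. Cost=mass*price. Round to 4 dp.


Mass = 395.8*2.23/1000 = 0.882634 kg
Cost = 0.882634 * 292.5 = 258.1704 $


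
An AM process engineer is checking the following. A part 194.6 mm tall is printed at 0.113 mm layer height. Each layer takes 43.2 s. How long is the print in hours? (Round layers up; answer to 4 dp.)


Layers = ceil(194.6/0.113) = 1723
t = 1723 * 43.2 / 3600 = 20.676 hrs


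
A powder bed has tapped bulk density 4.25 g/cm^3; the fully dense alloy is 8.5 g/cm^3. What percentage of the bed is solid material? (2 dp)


Packing = (4.25/8.5)*100 = 50.0 %


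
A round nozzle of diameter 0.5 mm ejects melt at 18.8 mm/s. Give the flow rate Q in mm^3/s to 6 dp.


A = pi*(0.5/2)^2 = 0.19634954 mm^2
Q = 0.19634954 * 18.8 = 3.691371 mm^3/s


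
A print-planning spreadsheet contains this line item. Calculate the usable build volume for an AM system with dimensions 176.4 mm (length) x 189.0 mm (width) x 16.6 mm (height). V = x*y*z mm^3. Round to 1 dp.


V = 176.4 * 189.0 * 16.6 = 553437.4 mm^3


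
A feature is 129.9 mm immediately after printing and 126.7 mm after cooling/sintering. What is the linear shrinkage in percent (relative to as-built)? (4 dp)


Shrinkage = ((129.9-126.7)/129.9)*100 = 2.4634 %


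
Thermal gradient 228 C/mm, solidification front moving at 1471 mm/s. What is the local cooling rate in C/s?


CR = 228 * 1471 = 335388 C/s


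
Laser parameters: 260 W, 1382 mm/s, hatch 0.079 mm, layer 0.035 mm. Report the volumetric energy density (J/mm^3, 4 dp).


E = 260 / (1382*0.079*0.035) = 68.0409 J/mm^3


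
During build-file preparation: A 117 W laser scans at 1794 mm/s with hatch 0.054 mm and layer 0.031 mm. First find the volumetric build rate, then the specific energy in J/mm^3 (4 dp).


Build rate = 1794 * 0.054 * 0.031 = 3.003156 mm^3/s
SE = 117 / 3.003156 = 38.959 J/mm^3


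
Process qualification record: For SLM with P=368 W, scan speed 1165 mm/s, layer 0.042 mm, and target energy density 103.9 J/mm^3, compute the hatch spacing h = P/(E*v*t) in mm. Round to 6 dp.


h = 368 / (103.9*1165*0.042) = 0.072386 mm


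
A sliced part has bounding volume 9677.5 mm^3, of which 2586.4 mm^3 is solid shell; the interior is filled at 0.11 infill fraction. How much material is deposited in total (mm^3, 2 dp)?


V_infill = (9677.5 - 2586.4) * 0.11 = 780.02
V_total = 2586.4 + 780.02 = 3366.42 mm^3


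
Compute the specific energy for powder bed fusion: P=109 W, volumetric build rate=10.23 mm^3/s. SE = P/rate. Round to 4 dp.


SE = 109 / 10.23 = 10.6549 J/mm^3


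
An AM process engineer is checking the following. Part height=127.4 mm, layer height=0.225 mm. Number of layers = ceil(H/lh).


Layers = ceil(127.4/0.225) = 567


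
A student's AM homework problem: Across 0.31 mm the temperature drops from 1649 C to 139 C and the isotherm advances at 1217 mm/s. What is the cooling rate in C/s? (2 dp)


G = (1649-139)/0.31 = 4870.96774194 C/mm
CR = 4870.96774194 * 1217 = 5927967.74 C/s


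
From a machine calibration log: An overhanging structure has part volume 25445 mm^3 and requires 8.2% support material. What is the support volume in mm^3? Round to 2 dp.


V_support = 25445 * 0.082 = 2086.49 mm^3


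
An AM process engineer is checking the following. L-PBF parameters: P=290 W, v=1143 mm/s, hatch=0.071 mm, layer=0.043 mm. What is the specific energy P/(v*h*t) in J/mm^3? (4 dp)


Build rate = 1143 * 0.071 * 0.043 = 3.489579 mm^3/s
SE = 290 / 3.489579 = 83.1046 J/mm^3


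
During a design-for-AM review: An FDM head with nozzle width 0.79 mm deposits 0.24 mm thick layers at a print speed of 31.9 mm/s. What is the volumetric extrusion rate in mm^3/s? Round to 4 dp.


Rate = 0.79 * 0.24 * 31.9 = 6.0482 mm^3/s


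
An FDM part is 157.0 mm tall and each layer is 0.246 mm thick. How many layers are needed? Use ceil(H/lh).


Layers = ceil(157.0/0.246) = 639


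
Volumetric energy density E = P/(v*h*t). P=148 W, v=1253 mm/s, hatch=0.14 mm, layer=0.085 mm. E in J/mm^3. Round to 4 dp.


E = 148 / (1253*0.14*0.085) = 9.9258 J/mm^3


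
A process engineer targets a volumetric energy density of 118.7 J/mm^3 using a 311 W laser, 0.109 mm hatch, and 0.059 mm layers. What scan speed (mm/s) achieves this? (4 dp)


v = 311 / (118.7*0.109*0.059) = 407.4095 mm/s


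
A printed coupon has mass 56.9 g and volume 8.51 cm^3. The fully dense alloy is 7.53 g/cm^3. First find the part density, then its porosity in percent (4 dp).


rho_part = 56.9 / 8.51 = 6.68625147 g/cm^3
Porosity = (1 - 6.68625147/7.53)*100 = 11.2052 %


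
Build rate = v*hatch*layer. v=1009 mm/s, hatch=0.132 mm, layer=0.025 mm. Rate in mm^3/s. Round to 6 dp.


Rate = 1009 * 0.132 * 0.025 = 3.3297 mm^3/s


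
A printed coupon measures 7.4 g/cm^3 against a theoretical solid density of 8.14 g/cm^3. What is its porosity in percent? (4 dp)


Porosity = (1-7.4/8.14)*100 = 9.0909 %


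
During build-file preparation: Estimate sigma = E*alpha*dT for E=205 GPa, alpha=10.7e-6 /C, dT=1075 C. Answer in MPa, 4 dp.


sigma = 205*1000 * 10.7e-6 * 1075 = 2358.0125 MPa


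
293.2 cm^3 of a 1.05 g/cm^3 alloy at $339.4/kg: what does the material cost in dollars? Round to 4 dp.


Mass = 293.2*1.05/1000 = 0.30786 kg
Cost = 0.30786 * 339.4 = 104.4877 $


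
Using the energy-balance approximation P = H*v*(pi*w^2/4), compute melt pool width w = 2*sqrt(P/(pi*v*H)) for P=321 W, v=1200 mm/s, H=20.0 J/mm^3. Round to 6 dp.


w = 2*sqrt(321/(pi*1200*20.0)) = 0.130497 mm


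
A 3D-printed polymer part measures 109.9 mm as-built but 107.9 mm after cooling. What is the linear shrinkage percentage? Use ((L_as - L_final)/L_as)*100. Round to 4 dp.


Shrinkage = ((109.9-107.9)/109.9)*100 = 1.8198 %


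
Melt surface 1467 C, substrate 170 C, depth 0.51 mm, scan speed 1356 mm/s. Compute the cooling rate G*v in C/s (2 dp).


G = (1467-170)/0.51 = 2543.1372549 C/mm
CR = 2543.1372549 * 1356 = 3448494.12 C/s


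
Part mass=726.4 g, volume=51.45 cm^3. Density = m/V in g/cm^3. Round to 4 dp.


rho = 726.4 / 51.45 = 14.1186 g/cm^3


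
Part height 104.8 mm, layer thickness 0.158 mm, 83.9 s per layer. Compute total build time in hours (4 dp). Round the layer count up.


Layers = ceil(104.8/0.158) = 664
t = 664 * 83.9 / 3600 = 15.4749 hrs


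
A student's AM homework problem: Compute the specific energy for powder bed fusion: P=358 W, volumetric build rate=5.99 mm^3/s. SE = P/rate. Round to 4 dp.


SE = 358 / 5.99 = 59.7663 J/mm^3


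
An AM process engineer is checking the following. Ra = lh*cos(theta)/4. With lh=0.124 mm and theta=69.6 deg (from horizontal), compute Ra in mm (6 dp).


Ra = 0.124 * cos(69.6) / 4 = 0.010806 mm


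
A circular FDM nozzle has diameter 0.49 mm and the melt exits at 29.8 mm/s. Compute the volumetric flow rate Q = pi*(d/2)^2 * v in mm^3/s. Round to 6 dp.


A = pi*(0.49/2)^2 = 0.1885741 mm^2
Q = 0.1885741 * 29.8 = 5.619508 mm^3/s


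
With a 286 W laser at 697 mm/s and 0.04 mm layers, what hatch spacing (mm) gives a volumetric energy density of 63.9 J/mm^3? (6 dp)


h = 286 / (63.9*697*0.04) = 0.160536 mm


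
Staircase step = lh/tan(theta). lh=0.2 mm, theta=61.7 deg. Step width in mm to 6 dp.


step = 0.2 / tan(61.7) = 0.107689 mm


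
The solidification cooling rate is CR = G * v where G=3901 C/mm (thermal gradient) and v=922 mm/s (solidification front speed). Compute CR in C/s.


CR = 3901 * 922 = 3596722 C/s


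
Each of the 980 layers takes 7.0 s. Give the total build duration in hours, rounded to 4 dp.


t = 980 * 7.0 / 3600 = 1.9056 hrs


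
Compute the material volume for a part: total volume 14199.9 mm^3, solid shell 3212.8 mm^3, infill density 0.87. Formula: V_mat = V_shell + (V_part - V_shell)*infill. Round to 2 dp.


V_infill = (14199.9 - 3212.8) * 0.87 = 9558.78
V_total = 3212.8 + 9558.78 = 12771.58 mm^3


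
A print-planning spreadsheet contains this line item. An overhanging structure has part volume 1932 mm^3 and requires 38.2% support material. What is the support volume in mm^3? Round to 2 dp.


V_support = 1932 * 0.382 = 738.02 mm^3


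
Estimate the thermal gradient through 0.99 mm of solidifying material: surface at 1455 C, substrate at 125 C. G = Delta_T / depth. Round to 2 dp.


G = (1455-125)/0.99 = 1343.43 C/mm


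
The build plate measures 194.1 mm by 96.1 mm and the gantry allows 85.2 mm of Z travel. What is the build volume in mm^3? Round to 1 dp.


V = 194.1 * 96.1 * 85.2 = 1589236.5 mm^3


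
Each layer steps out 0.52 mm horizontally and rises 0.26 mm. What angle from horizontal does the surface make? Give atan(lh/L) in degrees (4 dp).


angle = atan(0.26/0.52) = 26.5651 degrees


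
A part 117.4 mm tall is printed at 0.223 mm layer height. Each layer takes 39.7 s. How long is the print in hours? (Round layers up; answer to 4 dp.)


Layers = ceil(117.4/0.223) = 527
t = 527 * 39.7 / 3600 = 5.8116 hrs


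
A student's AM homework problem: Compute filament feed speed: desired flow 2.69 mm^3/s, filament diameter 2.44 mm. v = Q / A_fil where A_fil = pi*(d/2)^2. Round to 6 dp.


A = pi*(2.44/2)^2 = 4.675947
v = 2.69 / 4.675947 = 0.575285 mm/s


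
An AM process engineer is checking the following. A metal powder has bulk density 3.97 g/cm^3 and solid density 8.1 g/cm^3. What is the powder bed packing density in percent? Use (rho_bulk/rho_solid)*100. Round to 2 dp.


Packing = (3.97/8.1)*100 = 49.01 %


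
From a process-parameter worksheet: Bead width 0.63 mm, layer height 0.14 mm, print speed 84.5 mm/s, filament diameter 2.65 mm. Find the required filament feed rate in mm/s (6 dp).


Q = 0.63 * 0.14 * 84.5 = 7.4529 mm^3/s
A_fil = pi*(2.65/2)^2 = 5.5154586 mm^2
v_feed = 7.4529 / 5.5154586 = 1.351275 mm/s


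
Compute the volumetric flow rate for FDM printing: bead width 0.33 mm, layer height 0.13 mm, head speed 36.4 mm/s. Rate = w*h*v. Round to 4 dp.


Rate = 0.33 * 0.13 * 36.4 = 1.5616 mm^3/s


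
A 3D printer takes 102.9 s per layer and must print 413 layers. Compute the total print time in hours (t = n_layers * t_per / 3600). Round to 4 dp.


t = 413 * 102.9 / 3600 = 11.8049 hrs


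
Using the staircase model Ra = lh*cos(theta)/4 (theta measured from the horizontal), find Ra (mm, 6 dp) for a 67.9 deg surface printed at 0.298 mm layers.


Ra = 0.298 * cos(67.9) / 4 = 0.028029 mm


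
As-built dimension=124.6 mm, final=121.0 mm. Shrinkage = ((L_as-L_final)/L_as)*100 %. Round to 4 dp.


Shrinkage = ((124.6-121.0)/124.6)*100 = 2.8892 %


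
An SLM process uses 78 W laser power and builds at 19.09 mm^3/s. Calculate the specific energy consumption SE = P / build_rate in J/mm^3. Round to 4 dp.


SE = 78 / 19.09 = 4.0859 J/mm^3


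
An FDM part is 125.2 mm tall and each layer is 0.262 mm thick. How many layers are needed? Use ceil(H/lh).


Layers = ceil(125.2/0.262) = 478


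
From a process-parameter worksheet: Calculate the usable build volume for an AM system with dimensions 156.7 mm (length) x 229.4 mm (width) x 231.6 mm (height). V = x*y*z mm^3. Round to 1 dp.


V = 156.7 * 229.4 * 231.6 = 8325320.6 mm^3


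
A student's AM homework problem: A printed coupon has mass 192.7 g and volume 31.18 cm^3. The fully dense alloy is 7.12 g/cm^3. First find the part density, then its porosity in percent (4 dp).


rho_part = 192.7 / 31.18 = 6.18024375 g/cm^3
Porosity = (1 - 6.18024375/7.12)*100 = 13.1988 %


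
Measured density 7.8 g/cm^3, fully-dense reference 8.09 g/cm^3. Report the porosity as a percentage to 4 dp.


Porosity = (1-7.8/8.09)*100 = 3.5847 %


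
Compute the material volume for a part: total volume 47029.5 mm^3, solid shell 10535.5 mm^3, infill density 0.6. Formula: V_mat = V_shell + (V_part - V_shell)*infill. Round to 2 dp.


V_infill = (47029.5 - 10535.5) * 0.6 = 21896.4
V_total = 10535.5 + 21896.4 = 32431.9 mm^3


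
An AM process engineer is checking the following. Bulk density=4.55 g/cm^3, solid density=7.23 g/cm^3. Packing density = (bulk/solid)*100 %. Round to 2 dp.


Packing = (4.55/7.23)*100 = 62.93 %


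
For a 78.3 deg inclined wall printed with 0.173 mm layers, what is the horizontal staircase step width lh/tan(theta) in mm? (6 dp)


step = 0.173 / tan(78.3) = 0.035827 mm


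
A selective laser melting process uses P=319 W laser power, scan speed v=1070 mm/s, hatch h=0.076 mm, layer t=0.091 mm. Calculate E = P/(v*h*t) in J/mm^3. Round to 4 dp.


E = 319 / (1070*0.076*0.091) = 43.1074 J/mm^3


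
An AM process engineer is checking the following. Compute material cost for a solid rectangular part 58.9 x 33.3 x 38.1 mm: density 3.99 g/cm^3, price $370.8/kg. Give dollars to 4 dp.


V = 58.9 * 33.3 * 38.1 = 74728.197 mm^3 = 74.728197 cm^3
Mass = 74.728197 * 3.99 / 1000 = 0.29816551 kg
Cost = 0.29816551 * 370.8 = 110.5598 $


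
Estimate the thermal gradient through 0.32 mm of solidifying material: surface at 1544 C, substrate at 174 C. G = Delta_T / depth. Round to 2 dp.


G = (1544-174)/0.32 = 4281.25 C/mm


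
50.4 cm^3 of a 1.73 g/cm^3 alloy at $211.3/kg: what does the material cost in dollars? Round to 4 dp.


Mass = 50.4*1.73/1000 = 0.087192 kg
Cost = 0.087192 * 211.3 = 18.4237 $


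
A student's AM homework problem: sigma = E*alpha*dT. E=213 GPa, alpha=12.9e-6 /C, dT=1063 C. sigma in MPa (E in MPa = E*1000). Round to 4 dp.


sigma = 213*1000 * 12.9e-6 * 1063 = 2920.8051 MPa


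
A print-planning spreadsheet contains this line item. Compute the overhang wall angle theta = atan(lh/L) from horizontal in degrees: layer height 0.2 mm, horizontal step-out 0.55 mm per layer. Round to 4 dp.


angle = atan(0.2/0.55) = 19.9831 degrees


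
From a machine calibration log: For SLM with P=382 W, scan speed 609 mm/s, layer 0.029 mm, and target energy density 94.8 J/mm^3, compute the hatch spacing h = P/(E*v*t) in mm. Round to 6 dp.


h = 382 / (94.8*609*0.029) = 0.22816 mm


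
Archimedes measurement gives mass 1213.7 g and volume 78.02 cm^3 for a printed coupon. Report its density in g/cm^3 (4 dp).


rho = 1213.7 / 78.02 = 15.5563 g/cm^3


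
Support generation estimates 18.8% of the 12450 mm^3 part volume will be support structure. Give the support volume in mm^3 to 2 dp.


V_support = 12450 * 0.188 = 2340.6 mm^3


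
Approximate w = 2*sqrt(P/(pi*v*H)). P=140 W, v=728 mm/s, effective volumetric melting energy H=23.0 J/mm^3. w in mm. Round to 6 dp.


w = 2*sqrt(140/(pi*728*23.0)) = 0.103179 mm


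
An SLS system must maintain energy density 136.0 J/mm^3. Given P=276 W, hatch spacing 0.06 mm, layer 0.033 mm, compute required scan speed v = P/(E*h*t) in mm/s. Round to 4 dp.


v = 276 / (136.0*0.06*0.033) = 1024.9554 mm/s


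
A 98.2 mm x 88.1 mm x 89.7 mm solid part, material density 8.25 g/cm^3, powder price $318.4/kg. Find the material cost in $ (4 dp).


V = 98.2 * 88.1 * 89.7 = 776032.374 mm^3 = 776.032374 cm^3
Mass = 776.032374 * 8.25 / 1000 = 6.40226709 kg
Cost = 6.40226709 * 318.4 = 2038.4818 $


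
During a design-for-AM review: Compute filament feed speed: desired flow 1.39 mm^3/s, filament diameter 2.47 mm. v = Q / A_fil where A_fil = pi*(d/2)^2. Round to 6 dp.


A = pi*(2.47/2)^2 = 4.791636
v = 1.39 / 4.791636 = 0.290089 mm/s


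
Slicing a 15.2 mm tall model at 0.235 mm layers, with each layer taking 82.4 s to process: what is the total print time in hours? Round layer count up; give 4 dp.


Layers = ceil(15.2/0.235) = 65
t = 65 * 82.4 / 3600 = 1.4878 hrs


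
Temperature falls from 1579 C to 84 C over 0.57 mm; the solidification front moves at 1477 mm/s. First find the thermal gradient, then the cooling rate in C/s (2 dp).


G = (1579-84)/0.57 = 2622.80701754 C/mm
CR = 2622.80701754 * 1477 = 3873885.96 C/s


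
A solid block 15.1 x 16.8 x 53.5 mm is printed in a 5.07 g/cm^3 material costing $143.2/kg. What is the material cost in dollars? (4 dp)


V = 15.1 * 16.8 * 53.5 = 13571.88 mm^3 = 13.57188 cm^3
Mass = 13.57188 * 5.07 / 1000 = 0.06880943 kg
Cost = 0.06880943 * 143.2 = 9.8535 $


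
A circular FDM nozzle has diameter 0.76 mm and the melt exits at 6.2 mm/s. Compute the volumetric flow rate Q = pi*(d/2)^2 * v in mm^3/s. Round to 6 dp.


A = pi*(0.76/2)^2 = 0.45364598 mm^2
Q = 0.45364598 * 6.2 = 2.812605 mm^3/s


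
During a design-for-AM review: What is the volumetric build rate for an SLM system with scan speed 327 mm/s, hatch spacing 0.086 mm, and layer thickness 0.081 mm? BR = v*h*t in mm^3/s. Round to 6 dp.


Rate = 327 * 0.086 * 0.081 = 2.277882 mm^3/s


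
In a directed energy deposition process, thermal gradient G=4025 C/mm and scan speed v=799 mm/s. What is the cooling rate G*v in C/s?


CR = 4025 * 799 = 3215975 C/s


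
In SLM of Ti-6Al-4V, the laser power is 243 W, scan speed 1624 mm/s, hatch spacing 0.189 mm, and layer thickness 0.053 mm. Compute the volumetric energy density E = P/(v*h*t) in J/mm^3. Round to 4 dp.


E = 243 / (1624*0.189*0.053) = 14.9377 J/mm^3


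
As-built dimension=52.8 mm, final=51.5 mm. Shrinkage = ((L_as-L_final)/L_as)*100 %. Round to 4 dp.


Shrinkage = ((52.8-51.5)/52.8)*100 = 2.4621 %


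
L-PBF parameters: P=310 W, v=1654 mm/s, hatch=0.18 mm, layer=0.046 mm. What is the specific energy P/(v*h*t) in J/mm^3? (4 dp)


Build rate = 1654 * 0.18 * 0.046 = 13.69512 mm^3/s
SE = 310 / 13.69512 = 22.6358 J/mm^3


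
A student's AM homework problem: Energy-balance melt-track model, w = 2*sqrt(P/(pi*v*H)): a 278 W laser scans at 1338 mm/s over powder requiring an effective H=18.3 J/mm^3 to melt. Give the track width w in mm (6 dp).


w = 2*sqrt(278/(pi*1338*18.3)) = 0.120233 mm


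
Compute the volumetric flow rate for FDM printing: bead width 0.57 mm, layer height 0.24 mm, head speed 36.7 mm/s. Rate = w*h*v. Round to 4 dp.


Rate = 0.57 * 0.24 * 36.7 = 5.0206 mm^3/s


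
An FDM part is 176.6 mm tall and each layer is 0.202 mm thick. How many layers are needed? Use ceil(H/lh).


Layers = ceil(176.6/0.202) = 875


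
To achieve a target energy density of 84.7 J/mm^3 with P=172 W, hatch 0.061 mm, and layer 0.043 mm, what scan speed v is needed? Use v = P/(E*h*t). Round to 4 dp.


v = 172 / (84.7*0.061*0.043) = 774.1886 mm/s


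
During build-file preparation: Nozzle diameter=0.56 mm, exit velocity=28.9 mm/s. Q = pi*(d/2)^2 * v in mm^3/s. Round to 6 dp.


A = pi*(0.56/2)^2 = 0.24630086 mm^2
Q = 0.24630086 * 28.9 = 7.118095 mm^3/s


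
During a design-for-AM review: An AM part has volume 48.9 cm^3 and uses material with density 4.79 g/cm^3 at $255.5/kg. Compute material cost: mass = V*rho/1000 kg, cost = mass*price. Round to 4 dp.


Mass = 48.9*4.79/1000 = 0.234231 kg
Cost = 0.234231 * 255.5 = 59.846 $


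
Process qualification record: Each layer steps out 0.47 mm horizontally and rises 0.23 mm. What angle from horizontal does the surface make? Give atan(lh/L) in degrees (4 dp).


angle = atan(0.23/0.47) = 26.0754 degrees


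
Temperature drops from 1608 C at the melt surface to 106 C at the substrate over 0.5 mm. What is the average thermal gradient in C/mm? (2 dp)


G = (1608-106)/0.5 = 3004.0 C/mm


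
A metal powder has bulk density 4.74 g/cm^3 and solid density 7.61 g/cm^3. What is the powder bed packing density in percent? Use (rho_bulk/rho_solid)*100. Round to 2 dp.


Packing = (4.74/7.61)*100 = 62.29 %


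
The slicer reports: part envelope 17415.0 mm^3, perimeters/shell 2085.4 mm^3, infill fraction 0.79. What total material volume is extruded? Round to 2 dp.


V_infill = (17415.0 - 2085.4) * 0.79 = 12110.38
V_total = 2085.4 + 12110.38 = 14195.78 mm^3


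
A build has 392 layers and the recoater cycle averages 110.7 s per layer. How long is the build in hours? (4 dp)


t = 392 * 110.7 / 3600 = 12.054 hrs


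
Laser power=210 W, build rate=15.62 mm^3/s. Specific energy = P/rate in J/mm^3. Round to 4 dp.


SE = 210 / 15.62 = 13.4443 J/mm^3


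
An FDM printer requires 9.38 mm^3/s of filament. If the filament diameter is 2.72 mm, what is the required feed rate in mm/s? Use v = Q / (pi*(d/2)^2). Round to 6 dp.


A = pi*(2.72/2)^2 = 5.81069
v = 9.38 / 5.81069 = 1.614266 mm/s


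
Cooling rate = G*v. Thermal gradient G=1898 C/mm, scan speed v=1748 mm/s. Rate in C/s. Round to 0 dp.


CR = 1898 * 1748 = 3317704 C/s


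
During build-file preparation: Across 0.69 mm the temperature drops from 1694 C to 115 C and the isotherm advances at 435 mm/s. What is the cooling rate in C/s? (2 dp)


G = (1694-115)/0.69 = 2288.4057971 C/mm
CR = 2288.4057971 * 435 = 995456.52 C/s


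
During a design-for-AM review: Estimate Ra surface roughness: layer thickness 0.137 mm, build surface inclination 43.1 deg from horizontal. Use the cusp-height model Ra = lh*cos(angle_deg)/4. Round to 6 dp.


Ra = 0.137 * cos(43.1) / 4 = 0.025008 mm


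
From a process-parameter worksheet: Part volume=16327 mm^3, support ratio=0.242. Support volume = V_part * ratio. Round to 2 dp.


V_support = 16327 * 0.242 = 3951.13 mm^3


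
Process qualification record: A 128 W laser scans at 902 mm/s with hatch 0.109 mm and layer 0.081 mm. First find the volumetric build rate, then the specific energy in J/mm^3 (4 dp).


Build rate = 902 * 0.109 * 0.081 = 7.963758 mm^3/s
SE = 128 / 7.963758 = 16.0728 J/mm^3


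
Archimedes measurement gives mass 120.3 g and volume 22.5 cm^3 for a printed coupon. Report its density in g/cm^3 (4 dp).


rho = 120.3 / 22.5 = 5.3467 g/cm^3


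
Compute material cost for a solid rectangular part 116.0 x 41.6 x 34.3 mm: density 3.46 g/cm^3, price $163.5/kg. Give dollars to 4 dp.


V = 116.0 * 41.6 * 34.3 = 165518.08 mm^3 = 165.51808 cm^3
Mass = 165.51808 * 3.46 / 1000 = 0.57269256 kg
Cost = 0.57269256 * 163.5 = 93.6352 $


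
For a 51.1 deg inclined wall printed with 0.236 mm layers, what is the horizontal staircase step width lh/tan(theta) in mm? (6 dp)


step = 0.236 / tan(51.1) = 0.190428 mm


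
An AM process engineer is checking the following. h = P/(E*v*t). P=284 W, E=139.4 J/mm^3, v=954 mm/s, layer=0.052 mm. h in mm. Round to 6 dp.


h = 284 / (139.4*954*0.052) = 0.041068 mm


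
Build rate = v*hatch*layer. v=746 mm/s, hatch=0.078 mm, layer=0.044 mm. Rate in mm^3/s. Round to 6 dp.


Rate = 746 * 0.078 * 0.044 = 2.560272 mm^3/s


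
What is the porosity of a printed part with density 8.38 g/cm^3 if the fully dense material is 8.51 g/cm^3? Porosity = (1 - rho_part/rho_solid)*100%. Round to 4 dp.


Porosity = (1-8.38/8.51)*100 = 1.5276 %


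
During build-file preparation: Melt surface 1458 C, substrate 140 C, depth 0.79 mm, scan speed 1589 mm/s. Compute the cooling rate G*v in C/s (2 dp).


G = (1458-140)/0.79 = 1668.35443038 C/mm
CR = 1668.35443038 * 1589 = 2651015.19 C/s


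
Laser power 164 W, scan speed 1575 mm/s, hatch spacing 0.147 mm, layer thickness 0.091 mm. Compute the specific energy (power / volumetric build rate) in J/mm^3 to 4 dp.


Build rate = 1575 * 0.147 * 0.091 = 21.068775 mm^3/s
SE = 164 / 21.068775 = 7.784 J/mm^3


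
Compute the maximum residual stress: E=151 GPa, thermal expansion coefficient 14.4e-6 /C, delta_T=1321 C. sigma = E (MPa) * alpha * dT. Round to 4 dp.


sigma = 151*1000 * 14.4e-6 * 1321 = 2872.3824 MPa


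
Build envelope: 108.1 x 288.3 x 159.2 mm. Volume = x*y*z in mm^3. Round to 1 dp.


V = 108.1 * 288.3 * 159.2 = 4961504.6 mm^3


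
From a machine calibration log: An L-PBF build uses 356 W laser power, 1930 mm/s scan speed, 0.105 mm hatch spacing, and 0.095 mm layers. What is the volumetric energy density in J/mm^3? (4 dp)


E = 356 / (1930*0.105*0.095) = 18.4918 J/mm^3


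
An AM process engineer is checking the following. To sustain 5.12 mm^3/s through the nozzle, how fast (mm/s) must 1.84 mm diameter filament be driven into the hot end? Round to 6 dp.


A = pi*(1.84/2)^2 = 2.659044
v = 5.12 / 2.659044 = 1.925504 mm/s


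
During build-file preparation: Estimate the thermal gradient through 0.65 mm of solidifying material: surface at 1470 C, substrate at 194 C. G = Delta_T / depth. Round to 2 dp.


G = (1470-194)/0.65 = 1963.08 C/mm


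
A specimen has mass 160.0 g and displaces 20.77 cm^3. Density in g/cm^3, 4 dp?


rho = 160.0 / 20.77 = 7.7034 g/cm^3


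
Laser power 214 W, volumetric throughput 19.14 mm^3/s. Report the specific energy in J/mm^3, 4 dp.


SE = 214 / 19.14 = 11.1808 J/mm^3


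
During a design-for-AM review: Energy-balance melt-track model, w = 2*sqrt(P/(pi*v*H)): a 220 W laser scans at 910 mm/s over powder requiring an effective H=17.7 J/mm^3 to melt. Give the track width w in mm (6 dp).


w = 2*sqrt(220/(pi*910*17.7)) = 0.131874 mm


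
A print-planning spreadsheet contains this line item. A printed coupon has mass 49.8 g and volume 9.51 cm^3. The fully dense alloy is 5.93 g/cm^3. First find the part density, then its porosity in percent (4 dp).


rho_part = 49.8 / 9.51 = 5.23659306 g/cm^3
Porosity = (1 - 5.23659306/5.93)*100 = 11.6932 %


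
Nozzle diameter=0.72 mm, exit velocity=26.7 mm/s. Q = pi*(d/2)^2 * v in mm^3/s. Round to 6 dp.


A = pi*(0.72/2)^2 = 0.40715041 mm^2
Q = 0.40715041 * 26.7 = 10.870916 mm^3/s


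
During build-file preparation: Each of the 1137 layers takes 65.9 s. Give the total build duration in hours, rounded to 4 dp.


t = 1137 * 65.9 / 3600 = 20.8134 hrs


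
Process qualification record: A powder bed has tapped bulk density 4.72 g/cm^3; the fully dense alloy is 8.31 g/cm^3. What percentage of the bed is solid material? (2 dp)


Packing = (4.72/8.31)*100 = 56.8 %


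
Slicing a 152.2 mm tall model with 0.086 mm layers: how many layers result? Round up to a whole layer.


Layers = ceil(152.2/0.086) = 1770


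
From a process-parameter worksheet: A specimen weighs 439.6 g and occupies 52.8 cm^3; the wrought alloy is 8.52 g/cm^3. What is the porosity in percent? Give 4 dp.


rho_part = 439.6 / 52.8 = 8.32575758 g/cm^3
Porosity = (1 - 8.32575758/8.52)*100 = 2.2798 %


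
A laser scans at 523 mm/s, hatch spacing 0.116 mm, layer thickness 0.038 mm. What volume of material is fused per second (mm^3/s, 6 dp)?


Rate = 523 * 0.116 * 0.038 = 2.305384 mm^3/s


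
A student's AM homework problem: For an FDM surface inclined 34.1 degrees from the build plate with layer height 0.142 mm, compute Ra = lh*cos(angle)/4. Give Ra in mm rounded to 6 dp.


Ra = 0.142 * cos(34.1) / 4 = 0.029396 mm


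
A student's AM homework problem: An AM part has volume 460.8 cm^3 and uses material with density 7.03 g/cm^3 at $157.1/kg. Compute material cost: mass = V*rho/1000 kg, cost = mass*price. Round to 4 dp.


Mass = 460.8*7.03/1000 = 3.239424 kg
Cost = 3.239424 * 157.1 = 508.9135 $


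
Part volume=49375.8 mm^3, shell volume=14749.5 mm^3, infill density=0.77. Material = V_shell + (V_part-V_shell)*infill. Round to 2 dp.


V_infill = (49375.8 - 14749.5) * 0.77 = 26662.25
V_total = 14749.5 + 26662.25 = 41411.75 mm^3


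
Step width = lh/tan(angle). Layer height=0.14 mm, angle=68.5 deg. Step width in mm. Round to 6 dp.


step = 0.14 / tan(68.5) = 0.055147 mm


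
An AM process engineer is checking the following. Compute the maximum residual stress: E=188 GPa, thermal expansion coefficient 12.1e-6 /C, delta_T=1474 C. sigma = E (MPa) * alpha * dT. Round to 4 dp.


sigma = 188*1000 * 12.1e-6 * 1474 = 3353.0552 MPa


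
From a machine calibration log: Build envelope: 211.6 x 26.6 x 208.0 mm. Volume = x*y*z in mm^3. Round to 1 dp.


V = 211.6 * 26.6 * 208.0 = 1170740.5 mm^3


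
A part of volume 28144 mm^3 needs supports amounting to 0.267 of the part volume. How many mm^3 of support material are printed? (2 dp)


V_support = 28144 * 0.267 = 7514.45 mm^3


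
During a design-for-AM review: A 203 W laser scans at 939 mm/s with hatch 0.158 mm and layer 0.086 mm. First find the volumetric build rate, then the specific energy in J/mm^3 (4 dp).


Build rate = 939 * 0.158 * 0.086 = 12.759132 mm^3/s
SE = 203 / 12.759132 = 15.9102 J/mm^3


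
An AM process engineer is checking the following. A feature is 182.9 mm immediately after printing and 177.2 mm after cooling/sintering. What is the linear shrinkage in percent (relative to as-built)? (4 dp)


Shrinkage = ((182.9-177.2)/182.9)*100 = 3.1165 %


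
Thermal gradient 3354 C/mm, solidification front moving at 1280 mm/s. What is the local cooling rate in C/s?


CR = 3354 * 1280 = 4293120 C/s


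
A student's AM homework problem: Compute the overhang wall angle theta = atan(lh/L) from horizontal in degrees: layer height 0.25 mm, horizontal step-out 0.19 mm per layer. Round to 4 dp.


angle = atan(0.25/0.19) = 52.7652 degrees


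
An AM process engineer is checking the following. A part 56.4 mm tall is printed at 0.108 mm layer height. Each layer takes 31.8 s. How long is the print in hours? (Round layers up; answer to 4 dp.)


Layers = ceil(56.4/0.108) = 523
t = 523 * 31.8 / 3600 = 4.6198 hrs


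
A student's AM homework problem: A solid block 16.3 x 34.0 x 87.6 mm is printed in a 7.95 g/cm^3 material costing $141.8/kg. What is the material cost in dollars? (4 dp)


V = 16.3 * 34.0 * 87.6 = 48547.92 mm^3 = 48.54792 cm^3
Mass = 48.54792 * 7.95 / 1000 = 0.38595596 kg
Cost = 0.38595596 * 141.8 = 54.7286 $


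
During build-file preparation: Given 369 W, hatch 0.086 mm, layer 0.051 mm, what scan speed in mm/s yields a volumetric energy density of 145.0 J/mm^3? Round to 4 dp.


v = 369 / (145.0*0.086*0.051) = 580.216 mm/s


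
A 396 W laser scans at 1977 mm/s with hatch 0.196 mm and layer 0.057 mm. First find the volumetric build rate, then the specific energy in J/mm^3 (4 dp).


Build rate = 1977 * 0.196 * 0.057 = 22.087044 mm^3/s
SE = 396 / 22.087044 = 17.9291 J/mm^3


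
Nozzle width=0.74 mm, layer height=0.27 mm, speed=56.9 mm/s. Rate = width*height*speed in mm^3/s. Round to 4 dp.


Rate = 0.74 * 0.27 * 56.9 = 11.3686 mm^3/s


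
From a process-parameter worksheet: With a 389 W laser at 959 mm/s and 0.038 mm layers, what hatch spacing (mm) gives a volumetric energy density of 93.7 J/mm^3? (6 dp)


h = 389 / (93.7*959*0.038) = 0.113922 mm


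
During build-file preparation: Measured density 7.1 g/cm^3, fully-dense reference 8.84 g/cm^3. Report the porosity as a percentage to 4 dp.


Porosity = (1-7.1/8.84)*100 = 19.6833 %


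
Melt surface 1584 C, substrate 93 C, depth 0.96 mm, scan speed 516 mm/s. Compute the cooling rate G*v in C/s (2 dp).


G = (1584-93)/0.96 = 1553.125 C/mm
CR = 1553.125 * 516 = 801412.5 C/s


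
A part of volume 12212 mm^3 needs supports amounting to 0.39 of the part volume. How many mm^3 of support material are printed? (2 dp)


V_support = 12212 * 0.39 = 4762.68 mm^3


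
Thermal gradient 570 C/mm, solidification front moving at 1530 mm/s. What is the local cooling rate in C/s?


CR = 570 * 1530 = 872100 C/s


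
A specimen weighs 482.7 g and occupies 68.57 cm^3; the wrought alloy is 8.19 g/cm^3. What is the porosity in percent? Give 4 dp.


rho_part = 482.7 / 68.57 = 7.03952166 g/cm^3
Porosity = (1 - 7.03952166/8.19)*100 = 14.0474 %


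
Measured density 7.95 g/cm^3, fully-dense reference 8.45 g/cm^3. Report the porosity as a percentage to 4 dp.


Porosity = (1-7.95/8.45)*100 = 5.9172 %


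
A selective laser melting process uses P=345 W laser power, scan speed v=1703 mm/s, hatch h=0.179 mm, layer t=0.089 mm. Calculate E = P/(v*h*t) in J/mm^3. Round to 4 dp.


E = 345 / (1703*0.179*0.089) = 12.7163 J/mm^3


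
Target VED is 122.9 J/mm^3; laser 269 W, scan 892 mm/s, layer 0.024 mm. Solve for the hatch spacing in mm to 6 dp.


h = 269 / (122.9*892*0.024) = 0.102241 mm


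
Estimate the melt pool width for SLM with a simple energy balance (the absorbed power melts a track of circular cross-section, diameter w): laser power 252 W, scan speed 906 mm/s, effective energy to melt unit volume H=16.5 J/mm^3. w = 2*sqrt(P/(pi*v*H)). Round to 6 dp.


w = 2*sqrt(252/(pi*906*16.5)) = 0.146504 mm


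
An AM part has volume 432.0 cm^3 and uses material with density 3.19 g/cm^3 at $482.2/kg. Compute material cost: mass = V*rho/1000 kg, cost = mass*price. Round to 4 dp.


Mass = 432.0*3.19/1000 = 1.37808 kg
Cost = 1.37808 * 482.2 = 664.5102 $


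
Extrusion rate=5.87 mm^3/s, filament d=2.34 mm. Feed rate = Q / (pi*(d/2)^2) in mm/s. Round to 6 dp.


A = pi*(2.34/2)^2 = 4.300526
v = 5.87 / 4.300526 = 1.364949 mm/s


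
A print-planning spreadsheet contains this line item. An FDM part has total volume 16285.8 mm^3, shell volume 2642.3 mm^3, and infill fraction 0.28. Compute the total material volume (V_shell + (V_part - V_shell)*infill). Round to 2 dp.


V_infill = (16285.8 - 2642.3) * 0.28 = 3820.18
V_total = 2642.3 + 3820.18 = 6462.48 mm^3


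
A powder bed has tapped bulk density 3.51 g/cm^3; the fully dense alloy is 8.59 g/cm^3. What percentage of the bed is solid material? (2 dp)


Packing = (3.51/8.59)*100 = 40.86 %


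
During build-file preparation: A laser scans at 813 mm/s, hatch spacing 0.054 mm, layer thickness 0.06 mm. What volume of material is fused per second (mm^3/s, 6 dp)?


Rate = 813 * 0.054 * 0.06 = 2.63412 mm^3/s


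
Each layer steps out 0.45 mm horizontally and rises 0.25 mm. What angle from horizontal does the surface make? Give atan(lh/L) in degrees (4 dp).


angle = atan(0.25/0.45) = 29.0546 degrees


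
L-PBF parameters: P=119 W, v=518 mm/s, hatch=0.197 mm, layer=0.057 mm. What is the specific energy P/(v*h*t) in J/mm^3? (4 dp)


Build rate = 518 * 0.197 * 0.057 = 5.816622 mm^3/s
SE = 119 / 5.816622 = 20.4586 J/mm^3


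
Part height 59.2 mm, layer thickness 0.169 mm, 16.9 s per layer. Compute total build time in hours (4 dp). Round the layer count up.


Layers = ceil(59.2/0.169) = 351
t = 351 * 16.9 / 3600 = 1.6478 hrs


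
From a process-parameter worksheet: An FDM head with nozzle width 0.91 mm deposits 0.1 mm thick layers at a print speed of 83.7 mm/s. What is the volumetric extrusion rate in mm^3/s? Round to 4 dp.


Rate = 0.91 * 0.1 * 83.7 = 7.6167 mm^3/s


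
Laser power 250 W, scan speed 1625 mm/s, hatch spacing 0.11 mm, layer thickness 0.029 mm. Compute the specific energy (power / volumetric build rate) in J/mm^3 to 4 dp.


Build rate = 1625 * 0.11 * 0.029 = 5.18375 mm^3/s
SE = 250 / 5.18375 = 48.2276 J/mm^3


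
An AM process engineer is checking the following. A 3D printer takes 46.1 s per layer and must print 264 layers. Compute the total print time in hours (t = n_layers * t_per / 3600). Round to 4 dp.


t = 264 * 46.1 / 3600 = 3.3807 hrs


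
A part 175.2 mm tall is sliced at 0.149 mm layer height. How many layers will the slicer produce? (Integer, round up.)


Layers = ceil(175.2/0.149) = 1176


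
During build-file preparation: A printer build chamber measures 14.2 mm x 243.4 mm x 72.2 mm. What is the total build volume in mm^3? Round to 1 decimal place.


V = 14.2 * 243.4 * 72.2 = 249543.4 mm^3


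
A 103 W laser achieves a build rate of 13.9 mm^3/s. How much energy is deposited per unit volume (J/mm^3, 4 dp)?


SE = 103 / 13.9 = 7.4101 J/mm^3


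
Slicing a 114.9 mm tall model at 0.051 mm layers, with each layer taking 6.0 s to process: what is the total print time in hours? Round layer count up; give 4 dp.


Layers = ceil(114.9/0.051) = 2253
t = 2253 * 6.0 / 3600 = 3.755 hrs
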